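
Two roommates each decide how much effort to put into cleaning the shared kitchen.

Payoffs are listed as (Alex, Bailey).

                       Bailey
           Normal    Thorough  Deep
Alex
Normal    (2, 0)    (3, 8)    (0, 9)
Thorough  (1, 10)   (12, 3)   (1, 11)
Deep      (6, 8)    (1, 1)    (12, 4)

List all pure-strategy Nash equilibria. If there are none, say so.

Pure NE: (Deep, Normal)

For each player, find the best response to each opponent profile; mutual best responses are the pure NE.
Alex against Normal: payoffs 2, 1, 6 → best response Deep.
Alex against Thorough: payoffs 3, 12, 1 → best response Thorough.
Alex against Deep: payoffs 0, 1, 12 → best response Deep.
Bailey against Normal: payoffs 0, 8, 9 → best response Deep.
Bailey against Thorough: payoffs 10, 3, 11 → best response Deep.
Bailey against Deep: payoffs 8, 1, 4 → best response Normal.
Mutual best responses: (Deep, Normal).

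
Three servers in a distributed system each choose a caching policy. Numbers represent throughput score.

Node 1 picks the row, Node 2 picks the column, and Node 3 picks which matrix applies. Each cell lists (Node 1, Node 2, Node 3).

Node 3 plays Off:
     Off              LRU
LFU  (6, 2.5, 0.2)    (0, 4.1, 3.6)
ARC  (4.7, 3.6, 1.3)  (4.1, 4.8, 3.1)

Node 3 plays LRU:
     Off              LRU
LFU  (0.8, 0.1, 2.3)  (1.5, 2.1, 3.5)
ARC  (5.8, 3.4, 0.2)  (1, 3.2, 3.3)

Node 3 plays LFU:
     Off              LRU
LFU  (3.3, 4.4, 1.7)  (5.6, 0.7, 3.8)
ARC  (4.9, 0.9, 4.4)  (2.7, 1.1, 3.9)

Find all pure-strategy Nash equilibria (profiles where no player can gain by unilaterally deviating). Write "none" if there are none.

No pure-strategy Nash equilibrium.

Node 1 against (Off, Off): payoffs 6, 4.7 → best response LFU.
Node 1 against (Off, LRU): payoffs 0.8, 5.8 → best response ARC.
Node 1 against (Off, LFU): payoffs 3.3, 4.9 → best response ARC.
Node 1 against (LRU, Off): payoffs 0, 4.1 → best response ARC.
Node 1 against (LRU, LRU): payoffs 1.5, 1 → best response LFU.
Node 1 against (LRU, LFU): payoffs 5.6, 2.7 → best response LFU.
Node 2 against (LFU, Off): payoffs 2.5, 4.1 → best response LRU.
Node 2 against (LFU, LRU): payoffs 0.1, 2.1 → best response LRU.
Node 2 against (LFU, LFU): payoffs 4.4, 0.7 → best response Off.
Node 2 against (ARC, Off): payoffs 3.6, 4.8 → best response LRU.
Node 2 against (ARC, LRU): payoffs 3.4, 3.2 → best response Off.
Node 2 against (ARC, LFU): payoffs 0.9, 1.1 → best response LRU.
Node 3 against (LFU, Off): payoffs 0.2, 2.3, 1.7 → best response LRU.
Node 3 against (LFU, LRU): payoffs 3.6, 3.5, 3.8 → best response LFU.
Node 3 against (ARC, Off): payoffs 1.3, 0.2, 4.4 → best response LFU.
Node 3 against (ARC, LRU): payoffs 3.1, 3.3, 3.9 → best response LFU.
No profile is a mutual best response for all players.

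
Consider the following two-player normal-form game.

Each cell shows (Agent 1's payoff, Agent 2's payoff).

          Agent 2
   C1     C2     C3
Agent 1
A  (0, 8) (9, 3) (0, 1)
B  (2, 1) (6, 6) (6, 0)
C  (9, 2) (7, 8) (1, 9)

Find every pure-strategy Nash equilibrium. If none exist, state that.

(A, C1): Agent 1 can switch to B (0 → 2). Not NE.
(A, C2): Agent 2 can switch to C1 (3 → 8). Not NE.
(A, C3): Agent 1 can switch to B (0 → 6). Not NE.
(B, C1): Agent 1 can switch to C (2 → 9). Not NE.
(B, C2): Agent 1 can switch to A (6 → 9). Not NE.
(B, C3): Agent 2 can switch to C1 (0 → 1). Not NE.
(C, C1): Agent 2 can switch to C2 (2 → 8). Not NE.
(C, C2): Agent 1 can switch to A (7 → 9). Not NE.
(C, C3): Agent 1 can switch to B (1 → 6). Not NE.

none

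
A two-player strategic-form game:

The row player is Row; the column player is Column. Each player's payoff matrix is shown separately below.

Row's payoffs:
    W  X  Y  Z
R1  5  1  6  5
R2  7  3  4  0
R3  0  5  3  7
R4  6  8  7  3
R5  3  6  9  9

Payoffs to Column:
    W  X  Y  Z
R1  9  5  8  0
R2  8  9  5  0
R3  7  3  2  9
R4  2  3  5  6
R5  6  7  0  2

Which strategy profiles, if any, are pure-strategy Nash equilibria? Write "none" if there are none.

There is no pure-strategy Nash equilibrium.

For each player, find the best response to each opponent profile; mutual best responses are the pure NE.
Row against W: payoffs 5, 7, 0, 6, 3 → best response R2.
Row against X: payoffs 1, 3, 5, 8, 6 → best response R4.
Row against Y: payoffs 6, 4, 3, 7, 9 → best response R5.
Row against Z: payoffs 5, 0, 7, 3, 9 → best response R5.
Column against R1: payoffs 9, 5, 8, 0 → best response W.
Column against R2: payoffs 8, 9, 5, 0 → best response X.
Column against R3: payoffs 7, 3, 2, 9 → best response Z.
Column against R4: payoffs 2, 3, 5, 6 → best response Z.
Column against R5: payoffs 6, 7, 0, 2 → best response X.
No profile is a mutual best response for all players.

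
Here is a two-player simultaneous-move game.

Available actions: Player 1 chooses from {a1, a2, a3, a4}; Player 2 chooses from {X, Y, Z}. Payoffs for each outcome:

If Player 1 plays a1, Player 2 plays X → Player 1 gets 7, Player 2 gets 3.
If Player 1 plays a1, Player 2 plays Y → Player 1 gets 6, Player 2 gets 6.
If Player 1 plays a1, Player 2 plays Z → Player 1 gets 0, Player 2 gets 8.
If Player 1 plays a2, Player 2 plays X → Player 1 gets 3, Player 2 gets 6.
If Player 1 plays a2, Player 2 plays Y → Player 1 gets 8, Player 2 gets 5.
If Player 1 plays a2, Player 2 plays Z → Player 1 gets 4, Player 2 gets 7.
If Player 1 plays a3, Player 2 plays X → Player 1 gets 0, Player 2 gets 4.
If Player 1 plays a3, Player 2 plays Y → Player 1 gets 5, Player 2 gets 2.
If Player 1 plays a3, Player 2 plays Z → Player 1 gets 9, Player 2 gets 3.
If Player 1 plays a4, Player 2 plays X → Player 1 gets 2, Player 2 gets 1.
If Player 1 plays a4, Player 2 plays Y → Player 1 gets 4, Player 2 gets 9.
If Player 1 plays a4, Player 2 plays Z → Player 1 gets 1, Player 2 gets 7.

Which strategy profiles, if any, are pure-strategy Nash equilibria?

none

Player 1 against X: payoffs 7, 3, 0, 2 → best response a1.
Player 1 against Y: payoffs 6, 8, 5, 4 → best response a2.
Player 1 against Z: payoffs 0, 4, 9, 1 → best response a3.
Player 2 against a1: payoffs 3, 6, 8 → best response Z.
Player 2 against a2: payoffs 6, 5, 7 → best response Z.
Player 2 against a3: payoffs 4, 2, 3 → best response X.
Player 2 against a4: payoffs 1, 9, 7 → best response Y.
No profile is a mutual best response for all players.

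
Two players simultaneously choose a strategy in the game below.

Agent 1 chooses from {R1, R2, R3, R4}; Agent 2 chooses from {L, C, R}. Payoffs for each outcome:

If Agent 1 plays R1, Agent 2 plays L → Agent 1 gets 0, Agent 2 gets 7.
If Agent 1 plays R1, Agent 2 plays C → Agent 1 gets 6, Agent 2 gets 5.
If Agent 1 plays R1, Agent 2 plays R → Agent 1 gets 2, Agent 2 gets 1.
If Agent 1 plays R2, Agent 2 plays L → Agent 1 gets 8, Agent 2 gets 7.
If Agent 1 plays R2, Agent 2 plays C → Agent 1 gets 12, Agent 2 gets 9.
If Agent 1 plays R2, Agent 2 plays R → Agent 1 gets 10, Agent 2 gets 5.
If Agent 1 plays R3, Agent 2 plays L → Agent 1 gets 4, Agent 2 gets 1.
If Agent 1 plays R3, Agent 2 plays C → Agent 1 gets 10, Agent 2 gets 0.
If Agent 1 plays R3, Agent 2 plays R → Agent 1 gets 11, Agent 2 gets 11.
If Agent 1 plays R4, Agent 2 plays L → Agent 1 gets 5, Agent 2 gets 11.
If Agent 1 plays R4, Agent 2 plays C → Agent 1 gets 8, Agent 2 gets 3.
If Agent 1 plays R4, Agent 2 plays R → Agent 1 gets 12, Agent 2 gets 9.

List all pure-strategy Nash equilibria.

Pure NE: (R2, C)

(R1, L): Agent 1 can switch to R2 (0 → 8). Not NE.
(R1, C): Agent 1 can switch to R2 (6 → 12). Not NE.
(R1, R): Agent 1 can switch to R2 (2 → 10). Not NE.
(R2, L): Agent 2 can switch to C (7 → 9). Not NE.
(R2, C): Agent 1 gets 12, best alternative 10; Agent 2 gets 9, best alternative 7. No profitable deviation — NE.
(R2, R): Agent 1 can switch to R3 (10 → 11). Not NE.
(R3, L): Agent 1 can switch to R2 (4 → 8). Not NE.
(R3, C): Agent 1 can switch to R2 (10 → 12). Not NE.
(R3, R): Agent 1 can switch to R4 (11 → 12). Not NE.
(The remaining 3 profiles each have a profitable deviation by the same check.)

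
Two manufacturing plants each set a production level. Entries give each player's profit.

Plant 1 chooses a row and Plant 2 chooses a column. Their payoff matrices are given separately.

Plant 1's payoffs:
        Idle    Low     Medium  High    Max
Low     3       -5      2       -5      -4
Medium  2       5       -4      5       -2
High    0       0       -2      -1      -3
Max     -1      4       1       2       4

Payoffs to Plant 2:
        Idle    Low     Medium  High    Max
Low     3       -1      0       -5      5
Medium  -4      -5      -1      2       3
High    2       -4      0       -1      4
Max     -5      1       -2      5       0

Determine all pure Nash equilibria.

There is no pure-strategy Nash equilibrium.

Check each profile: it is a Nash equilibrium iff no player can strictly gain by switching unilaterally.
(Low, Idle): Plant 2 can switch to Max (3 → 5). Not NE.
(Low, Low): Plant 1 can switch to Medium (-5 → 5). Not NE.
(Low, Medium): Plant 2 can switch to Idle (0 → 3). Not NE.
(Low, High): Plant 1 can switch to Medium (-5 → 5). Not NE.
(Low, Max): Plant 1 can switch to Medium (-4 → -2). Not NE.
(Medium, Idle): Plant 1 can switch to Low (2 → 3). Not NE.
(The remaining 14 profiles each have a profitable deviation by the same check.)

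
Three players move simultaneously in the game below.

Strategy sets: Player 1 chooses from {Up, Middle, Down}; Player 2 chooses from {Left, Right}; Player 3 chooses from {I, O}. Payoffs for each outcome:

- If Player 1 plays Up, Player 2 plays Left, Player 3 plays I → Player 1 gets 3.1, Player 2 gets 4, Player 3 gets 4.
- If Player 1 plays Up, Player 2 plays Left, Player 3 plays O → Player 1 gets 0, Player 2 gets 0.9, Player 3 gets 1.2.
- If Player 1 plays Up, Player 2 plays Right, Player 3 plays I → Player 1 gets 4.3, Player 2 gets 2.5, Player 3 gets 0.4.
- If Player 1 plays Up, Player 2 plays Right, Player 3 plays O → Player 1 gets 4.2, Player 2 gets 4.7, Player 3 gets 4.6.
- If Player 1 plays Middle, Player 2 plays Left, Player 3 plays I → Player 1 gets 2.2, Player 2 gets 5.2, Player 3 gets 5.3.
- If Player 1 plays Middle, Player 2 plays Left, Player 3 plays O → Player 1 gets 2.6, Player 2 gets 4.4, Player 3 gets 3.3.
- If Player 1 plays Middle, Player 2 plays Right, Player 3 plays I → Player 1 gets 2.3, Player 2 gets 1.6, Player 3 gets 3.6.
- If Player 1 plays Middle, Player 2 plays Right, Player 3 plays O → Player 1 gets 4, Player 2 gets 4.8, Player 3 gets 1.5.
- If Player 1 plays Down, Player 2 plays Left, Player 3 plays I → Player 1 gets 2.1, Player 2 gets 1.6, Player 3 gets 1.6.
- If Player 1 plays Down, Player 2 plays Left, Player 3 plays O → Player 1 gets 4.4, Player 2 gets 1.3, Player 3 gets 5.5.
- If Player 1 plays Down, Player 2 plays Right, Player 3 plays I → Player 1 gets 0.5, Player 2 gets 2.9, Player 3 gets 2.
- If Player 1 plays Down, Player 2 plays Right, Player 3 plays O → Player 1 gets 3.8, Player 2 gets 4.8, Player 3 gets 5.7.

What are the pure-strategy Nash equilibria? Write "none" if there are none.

Mark each player's best response to every combination of opponents' strategies; a profile where every player is best-responding is a pure Nash equilibrium.
Player 1 against (Left, I): payoffs 3.1, 2.2, 2.1 → best response Up.
Player 1 against (Left, O): payoffs 0, 2.6, 4.4 → best response Down.
Player 1 against (Right, I): payoffs 4.3, 2.3, 0.5 → best response Up.
Player 1 against (Right, O): payoffs 4.2, 4, 3.8 → best response Up.
Player 2 against (Up, I): payoffs 4, 2.5 → best response Left.
Player 2 against (Up, O): payoffs 0.9, 4.7 → best response Right.
Player 2 against (Middle, I): payoffs 5.2, 1.6 → best response Left.
Player 2 against (Middle, O): payoffs 4.4, 4.8 → best response Right.
Player 2 against (Down, I): payoffs 1.6, 2.9 → best response Right.
Player 2 against (Down, O): payoffs 1.3, 4.8 → best response Right.
Player 3 against (Up, Left): payoffs 4, 1.2 → best response I.
Player 3 against (Up, Right): payoffs 0.4, 4.6 → best response O.
Player 3 against (Middle, Left): payoffs 5.3, 3.3 → best response I.
Player 3 against (Middle, Right): payoffs 3.6, 1.5 → best response I.
Player 3 against (Down, Left): payoffs 1.6, 5.5 → best response O.
Player 3 against (Down, Right): payoffs 2, 5.7 → best response O.
Mutual best responses: (Up, Left, I); (Up, Right, O).

The pure Nash equilibria are (Up, Left, I); (Up, Right, O).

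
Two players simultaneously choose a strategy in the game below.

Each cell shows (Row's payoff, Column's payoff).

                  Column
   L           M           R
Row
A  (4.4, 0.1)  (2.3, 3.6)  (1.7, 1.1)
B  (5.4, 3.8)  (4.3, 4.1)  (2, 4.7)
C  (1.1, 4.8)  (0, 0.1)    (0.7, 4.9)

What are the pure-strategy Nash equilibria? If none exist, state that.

For each strategy profile, look for a profitable unilateral deviation.
(A, L): Row can switch to B (4.4 → 5.4). Not NE.
(A, M): Row can switch to B (2.3 → 4.3). Not NE.
(A, R): Row can switch to B (1.7 → 2). Not NE.
(B, L): Column can switch to M (3.8 → 4.1). Not NE.
(B, M): Column can switch to R (4.1 → 4.7). Not NE.
(B, R): Row gets 2, best alternative 1.7; Column gets 4.7, best alternative 4.1. No profitable deviation — NE.
(C, L): Row can switch to A (1.1 → 4.4). Not NE.
(C, M): Row can switch to A (0 → 2.3). Not NE.
(C, R): Row can switch to A (0.7 → 1.7). Not NE.

(B, R)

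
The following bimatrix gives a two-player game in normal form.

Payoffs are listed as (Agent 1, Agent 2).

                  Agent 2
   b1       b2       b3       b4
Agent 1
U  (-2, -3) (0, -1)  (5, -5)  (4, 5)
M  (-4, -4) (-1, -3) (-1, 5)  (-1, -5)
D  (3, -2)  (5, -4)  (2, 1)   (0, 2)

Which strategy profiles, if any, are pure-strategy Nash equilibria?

Pure NE: (U, b4)

For each player, find the best response to each opponent profile; mutual best responses are the pure NE.
Agent 1 against b1: payoffs -2, -4, 3 → best response D.
Agent 1 against b2: payoffs 0, -1, 5 → best response D.
Agent 1 against b3: payoffs 5, -1, 2 → best response U.
Agent 1 against b4: payoffs 4, -1, 0 → best response U.
Agent 2 against U: payoffs -3, -1, -5, 5 → best response b4.
Agent 2 against M: payoffs -4, -3, 5, -5 → best response b3.
Agent 2 against D: payoffs -2, -4, 1, 2 → best response b4.
Mutual best responses: (U, b4).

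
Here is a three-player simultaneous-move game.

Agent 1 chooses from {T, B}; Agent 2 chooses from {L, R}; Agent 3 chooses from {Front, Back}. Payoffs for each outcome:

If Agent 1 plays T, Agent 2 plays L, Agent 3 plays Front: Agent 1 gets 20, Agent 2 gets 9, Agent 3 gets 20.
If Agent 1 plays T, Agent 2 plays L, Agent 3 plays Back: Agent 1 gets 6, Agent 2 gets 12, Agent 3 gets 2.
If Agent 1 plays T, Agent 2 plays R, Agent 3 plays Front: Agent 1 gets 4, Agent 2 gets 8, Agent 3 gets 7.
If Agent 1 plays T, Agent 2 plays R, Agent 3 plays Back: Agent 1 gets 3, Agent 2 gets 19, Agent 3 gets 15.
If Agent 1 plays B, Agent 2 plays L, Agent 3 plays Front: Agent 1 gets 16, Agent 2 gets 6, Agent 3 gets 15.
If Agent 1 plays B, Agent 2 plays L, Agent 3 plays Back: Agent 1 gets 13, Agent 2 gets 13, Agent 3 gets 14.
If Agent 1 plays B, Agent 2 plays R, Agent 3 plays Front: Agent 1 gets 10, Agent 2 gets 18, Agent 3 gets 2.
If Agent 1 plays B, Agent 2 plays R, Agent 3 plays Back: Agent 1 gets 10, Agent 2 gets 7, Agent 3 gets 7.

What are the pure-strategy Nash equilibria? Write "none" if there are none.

Pure NE: (T, L, Front)

Agent 1 against (L, Front): payoffs 20, 16 → best response T.
Agent 1 against (L, Back): payoffs 6, 13 → best response B.
Agent 1 against (R, Front): payoffs 4, 10 → best response B.
Agent 1 against (R, Back): payoffs 3, 10 → best response B.
Agent 2 against (T, Front): payoffs 9, 8 → best response L.
Agent 2 against (T, Back): payoffs 12, 19 → best response R.
Agent 2 against (B, Front): payoffs 6, 18 → best response R.
Agent 2 against (B, Back): payoffs 13, 7 → best response L.
Agent 3 against (T, L): payoffs 20, 2 → best response Front.
Agent 3 against (T, R): payoffs 7, 15 → best response Back.
Agent 3 against (B, L): payoffs 15, 14 → best response Front.
Agent 3 against (B, R): payoffs 2, 7 → best response Back.
Mutual best responses: (T, L, Front).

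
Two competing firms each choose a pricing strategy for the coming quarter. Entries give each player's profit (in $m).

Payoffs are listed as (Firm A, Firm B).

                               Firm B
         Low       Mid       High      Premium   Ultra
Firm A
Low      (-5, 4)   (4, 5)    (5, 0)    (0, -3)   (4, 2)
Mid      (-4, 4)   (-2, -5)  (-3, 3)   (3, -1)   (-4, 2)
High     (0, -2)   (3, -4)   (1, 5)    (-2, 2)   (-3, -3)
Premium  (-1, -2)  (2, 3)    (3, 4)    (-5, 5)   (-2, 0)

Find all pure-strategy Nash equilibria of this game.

The unique pure-strategy Nash equilibrium is (Low, Mid).

Firm A against Low: payoffs -5, -4, 0, -1 → best response High.
Firm A against Mid: payoffs 4, -2, 3, 2 → best response Low.
Firm A against High: payoffs 5, -3, 1, 3 → best response Low.
Firm A against Premium: payoffs 0, 3, -2, -5 → best response Mid.
Firm A against Ultra: payoffs 4, -4, -3, -2 → best response Low.
Firm B against Low: payoffs 4, 5, 0, -3, 2 → best response Mid.
Firm B against Mid: payoffs 4, -5, 3, -1, 2 → best response Low.
Firm B against High: payoffs -2, -4, 5, 2, -3 → best response High.
Firm B against Premium: payoffs -2, 3, 4, 5, 0 → best response Premium.
Mutual best responses: (Low, Mid).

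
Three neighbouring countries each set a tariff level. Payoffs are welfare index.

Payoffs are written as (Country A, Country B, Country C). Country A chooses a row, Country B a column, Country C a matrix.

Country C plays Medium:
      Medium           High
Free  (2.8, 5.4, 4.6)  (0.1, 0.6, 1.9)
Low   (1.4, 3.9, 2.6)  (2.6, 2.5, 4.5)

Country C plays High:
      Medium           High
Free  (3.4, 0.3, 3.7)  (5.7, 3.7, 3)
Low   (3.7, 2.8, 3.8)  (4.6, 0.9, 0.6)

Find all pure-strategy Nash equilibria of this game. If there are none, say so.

Pure-strategy Nash equilibria: (Free, Medium, Medium) and (Free, High, High) and (Low, Medium, High)

(Free, Medium, Medium): Country A gets 2.8, best alternative 1.4; Country B gets 5.4, best alternative 0.6; Country C gets 4.6, best alternative 3.7. No profitable deviation — NE.
(Free, Medium, High): Country A can switch to Low (3.4 → 3.7). Not NE.
(Free, High, Medium): Country A can switch to Low (0.1 → 2.6). Not NE.
(Free, High, High): Country A gets 5.7, best alternative 4.6; Country B gets 3.7, best alternative 0.3; Country C gets 3, best alternative 1.9. No profitable deviation — NE.
(Low, Medium, Medium): Country A can switch to Free (1.4 → 2.8). Not NE.
(Low, Medium, High): Country A gets 3.7, best alternative 3.4; Country B gets 2.8, best alternative 0.9; Country C gets 3.8, best alternative 2.6. No profitable deviation — NE.
(Low, High, Medium): Country B can switch to Medium (2.5 → 3.9). Not NE.
(Low, High, High): Country A can switch to Free (4.6 → 5.7). Not NE.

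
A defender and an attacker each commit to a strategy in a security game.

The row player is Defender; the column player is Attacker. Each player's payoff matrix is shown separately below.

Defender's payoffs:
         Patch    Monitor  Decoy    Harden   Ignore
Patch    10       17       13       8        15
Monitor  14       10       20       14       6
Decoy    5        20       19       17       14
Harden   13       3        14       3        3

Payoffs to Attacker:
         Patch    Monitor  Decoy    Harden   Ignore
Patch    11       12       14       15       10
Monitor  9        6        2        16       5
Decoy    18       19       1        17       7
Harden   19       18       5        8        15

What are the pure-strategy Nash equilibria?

Pure NE: (Decoy, Monitor)

For each player, find the best response to each opponent profile; mutual best responses are the pure NE.
Defender against Patch: payoffs 10, 14, 5, 13 → best response Monitor.
Defender against Monitor: payoffs 17, 10, 20, 3 → best response Decoy.
Defender against Decoy: payoffs 13, 20, 19, 14 → best response Monitor.
Defender against Harden: payoffs 8, 14, 17, 3 → best response Decoy.
Defender against Ignore: payoffs 15, 6, 14, 3 → best response Patch.
Attacker against Patch: payoffs 11, 12, 14, 15, 10 → best response Harden.
Attacker against Monitor: payoffs 9, 6, 2, 16, 5 → best response Harden.
Attacker against Decoy: payoffs 18, 19, 1, 17, 7 → best response Monitor.
Attacker against Harden: payoffs 19, 18, 5, 8, 15 → best response Patch.
Mutual best responses: (Decoy, Monitor).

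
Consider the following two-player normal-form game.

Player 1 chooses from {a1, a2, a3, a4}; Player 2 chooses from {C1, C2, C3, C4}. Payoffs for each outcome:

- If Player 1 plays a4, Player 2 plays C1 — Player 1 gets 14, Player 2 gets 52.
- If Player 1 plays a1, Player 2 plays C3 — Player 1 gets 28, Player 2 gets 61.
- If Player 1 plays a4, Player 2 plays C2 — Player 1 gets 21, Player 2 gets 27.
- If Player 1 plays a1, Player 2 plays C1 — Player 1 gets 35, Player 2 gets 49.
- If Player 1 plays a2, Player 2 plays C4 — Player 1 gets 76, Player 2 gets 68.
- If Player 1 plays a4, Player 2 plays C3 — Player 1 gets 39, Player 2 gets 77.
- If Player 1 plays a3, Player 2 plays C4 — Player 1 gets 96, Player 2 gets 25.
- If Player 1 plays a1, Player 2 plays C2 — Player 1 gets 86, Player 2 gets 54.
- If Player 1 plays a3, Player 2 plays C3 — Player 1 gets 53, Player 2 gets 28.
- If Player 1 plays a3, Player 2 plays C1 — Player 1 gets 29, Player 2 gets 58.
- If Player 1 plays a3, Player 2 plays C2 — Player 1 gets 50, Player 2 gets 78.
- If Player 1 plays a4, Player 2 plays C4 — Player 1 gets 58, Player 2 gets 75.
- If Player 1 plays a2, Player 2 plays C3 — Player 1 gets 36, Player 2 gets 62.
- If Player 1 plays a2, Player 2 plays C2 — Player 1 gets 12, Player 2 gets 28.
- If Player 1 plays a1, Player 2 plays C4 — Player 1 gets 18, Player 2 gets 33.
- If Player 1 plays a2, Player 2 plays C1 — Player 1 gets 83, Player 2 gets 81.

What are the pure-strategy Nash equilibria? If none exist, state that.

Player 1 against C1: payoffs 35, 83, 29, 14 → best response a2.
Player 1 against C2: payoffs 86, 12, 50, 21 → best response a1.
Player 1 against C3: payoffs 28, 36, 53, 39 → best response a3.
Player 1 against C4: payoffs 18, 76, 96, 58 → best response a3.
Player 2 against a1: payoffs 49, 54, 61, 33 → best response C3.
Player 2 against a2: payoffs 81, 28, 62, 68 → best response C1.
Player 2 against a3: payoffs 58, 78, 28, 25 → best response C2.
Player 2 against a4: payoffs 52, 27, 77, 75 → best response C3.
Mutual best responses: (a2, C1).

(a2, C1)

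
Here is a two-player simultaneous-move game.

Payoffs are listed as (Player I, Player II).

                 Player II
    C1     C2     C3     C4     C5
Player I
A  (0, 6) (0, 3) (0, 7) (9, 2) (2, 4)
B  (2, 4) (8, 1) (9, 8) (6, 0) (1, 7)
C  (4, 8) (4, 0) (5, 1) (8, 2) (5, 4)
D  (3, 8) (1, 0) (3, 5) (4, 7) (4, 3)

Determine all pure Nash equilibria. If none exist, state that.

Player I against C1: payoffs 0, 2, 4, 3 → best response C.
Player I against C2: payoffs 0, 8, 4, 1 → best response B.
Player I against C3: payoffs 0, 9, 5, 3 → best response B.
Player I against C4: payoffs 9, 6, 8, 4 → best response A.
Player I against C5: payoffs 2, 1, 5, 4 → best response C.
Player II against A: payoffs 6, 3, 7, 2, 4 → best response C3.
Player II against B: payoffs 4, 1, 8, 0, 7 → best response C3.
Player II against C: payoffs 8, 0, 1, 2, 4 → best response C1.
Player II against D: payoffs 8, 0, 5, 7, 3 → best response C1.
Mutual best responses: (B, C3); (C, C1).

Pure-strategy Nash equilibria: (B, C3); (C, C1)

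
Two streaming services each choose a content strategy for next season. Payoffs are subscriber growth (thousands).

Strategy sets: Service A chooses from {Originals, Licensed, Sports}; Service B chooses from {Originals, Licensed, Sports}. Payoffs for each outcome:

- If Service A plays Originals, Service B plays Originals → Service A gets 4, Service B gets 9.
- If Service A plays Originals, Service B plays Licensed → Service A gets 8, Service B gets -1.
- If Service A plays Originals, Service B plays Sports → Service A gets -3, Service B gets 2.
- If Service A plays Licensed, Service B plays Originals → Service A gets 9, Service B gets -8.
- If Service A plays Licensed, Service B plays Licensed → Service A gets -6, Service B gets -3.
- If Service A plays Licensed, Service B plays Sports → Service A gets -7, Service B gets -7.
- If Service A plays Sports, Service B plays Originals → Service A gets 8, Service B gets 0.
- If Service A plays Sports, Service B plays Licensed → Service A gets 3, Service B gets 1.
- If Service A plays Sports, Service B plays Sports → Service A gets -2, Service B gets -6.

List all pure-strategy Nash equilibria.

(Originals, Originals): Service A can switch to Licensed (4 → 9). Not NE.
(Originals, Licensed): Service B can switch to Originals (-1 → 9). Not NE.
(Originals, Sports): Service A can switch to Sports (-3 → -2). Not NE.
(Licensed, Originals): Service B can switch to Licensed (-8 → -3). Not NE.
(Licensed, Licensed): Service A can switch to Originals (-6 → 8). Not NE.
(Licensed, Sports): Service A can switch to Originals (-7 → -3). Not NE.
(The remaining 3 profiles each have a profitable deviation by the same check.)

No pure-strategy Nash equilibrium.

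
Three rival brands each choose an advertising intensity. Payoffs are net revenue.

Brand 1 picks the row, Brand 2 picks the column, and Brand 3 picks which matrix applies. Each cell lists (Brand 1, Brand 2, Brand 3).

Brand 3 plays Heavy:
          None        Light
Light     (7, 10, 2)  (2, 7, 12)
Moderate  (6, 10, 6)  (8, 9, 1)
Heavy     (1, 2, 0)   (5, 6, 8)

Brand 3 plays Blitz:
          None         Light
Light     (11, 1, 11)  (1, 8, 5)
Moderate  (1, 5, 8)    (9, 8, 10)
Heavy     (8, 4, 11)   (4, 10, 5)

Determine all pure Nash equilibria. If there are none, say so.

The unique pure-strategy Nash equilibrium is (Moderate, Light, Blitz).

Brand 1 against (None, Heavy): payoffs 7, 6, 1 → best response Light.
Brand 1 against (None, Blitz): payoffs 11, 1, 8 → best response Light.
Brand 1 against (Light, Heavy): payoffs 2, 8, 5 → best response Moderate.
Brand 1 against (Light, Blitz): payoffs 1, 9, 4 → best response Moderate.
Brand 2 against (Light, Heavy): payoffs 10, 7 → best response None.
Brand 2 against (Light, Blitz): payoffs 1, 8 → best response Light.
Brand 2 against (Moderate, Heavy): payoffs 10, 9 → best response None.
Brand 2 against (Moderate, Blitz): payoffs 5, 8 → best response Light.
Brand 2 against (Heavy, Heavy): payoffs 2, 6 → best response Light.
Brand 2 against (Heavy, Blitz): payoffs 4, 10 → best response Light.
Brand 3 against (Light, None): payoffs 2, 11 → best response Blitz.
Brand 3 against (Light, Light): payoffs 12, 5 → best response Heavy.
Brand 3 against (Moderate, None): payoffs 6, 8 → best response Blitz.
Brand 3 against (Moderate, Light): payoffs 1, 10 → best response Blitz.
Brand 3 against (Heavy, None): payoffs 0, 11 → best response Blitz.
Brand 3 against (Heavy, Light): payoffs 8, 5 → best response Heavy.
Mutual best responses: (Moderate, Light, Blitz).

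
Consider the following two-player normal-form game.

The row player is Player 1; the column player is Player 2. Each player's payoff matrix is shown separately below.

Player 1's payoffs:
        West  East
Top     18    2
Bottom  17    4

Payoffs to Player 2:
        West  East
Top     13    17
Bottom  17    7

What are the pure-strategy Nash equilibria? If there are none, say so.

For each player, find the best response to each opponent profile; mutual best responses are the pure NE.
Player 1 against West: payoffs 18, 17 → best response Top.
Player 1 against East: payoffs 2, 4 → best response Bottom.
Player 2 against Top: payoffs 13, 17 → best response East.
Player 2 against Bottom: payoffs 17, 7 → best response West.
No profile is a mutual best response for all players.

none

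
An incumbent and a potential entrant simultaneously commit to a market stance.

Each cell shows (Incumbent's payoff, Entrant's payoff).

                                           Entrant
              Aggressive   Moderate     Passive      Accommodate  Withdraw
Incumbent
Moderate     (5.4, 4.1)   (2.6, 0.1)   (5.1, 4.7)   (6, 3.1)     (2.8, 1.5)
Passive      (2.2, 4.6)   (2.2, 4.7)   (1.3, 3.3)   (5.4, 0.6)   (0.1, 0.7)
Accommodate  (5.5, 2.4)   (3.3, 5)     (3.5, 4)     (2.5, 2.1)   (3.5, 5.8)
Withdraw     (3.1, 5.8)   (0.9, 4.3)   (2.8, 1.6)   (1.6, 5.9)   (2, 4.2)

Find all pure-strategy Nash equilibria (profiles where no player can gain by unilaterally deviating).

For each player, find the best response to each opponent profile; mutual best responses are the pure NE.
Incumbent against Aggressive: payoffs 5.4, 2.2, 5.5, 3.1 → best response Accommodate.
Incumbent against Moderate: payoffs 2.6, 2.2, 3.3, 0.9 → best response Accommodate.
Incumbent against Passive: payoffs 5.1, 1.3, 3.5, 2.8 → best response Moderate.
Incumbent against Accommodate: payoffs 6, 5.4, 2.5, 1.6 → best response Moderate.
Incumbent against Withdraw: payoffs 2.8, 0.1, 3.5, 2 → best response Accommodate.
Entrant against Moderate: payoffs 4.1, 0.1, 4.7, 3.1, 1.5 → best response Passive.
Entrant against Passive: payoffs 4.6, 4.7, 3.3, 0.6, 0.7 → best response Moderate.
Entrant against Accommodate: payoffs 2.4, 5, 4, 2.1, 5.8 → best response Withdraw.
Entrant against Withdraw: payoffs 5.8, 4.3, 1.6, 5.9, 4.2 → best response Accommodate.
Mutual best responses: (Moderate, Passive); (Accommodate, Withdraw).

(Moderate, Passive), (Accommodate, Withdraw)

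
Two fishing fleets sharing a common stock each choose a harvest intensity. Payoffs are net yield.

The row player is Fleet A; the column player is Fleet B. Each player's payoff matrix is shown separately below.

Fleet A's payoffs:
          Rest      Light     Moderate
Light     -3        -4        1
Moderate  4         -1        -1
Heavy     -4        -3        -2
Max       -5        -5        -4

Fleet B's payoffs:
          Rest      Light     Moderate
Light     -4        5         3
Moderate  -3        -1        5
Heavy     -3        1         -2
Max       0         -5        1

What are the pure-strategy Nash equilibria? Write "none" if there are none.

(Light, Rest): Fleet A can switch to Moderate (-3 → 4). Not NE.
(Light, Light): Fleet A can switch to Moderate (-4 → -1). Not NE.
(Light, Moderate): Fleet B can switch to Light (3 → 5). Not NE.
(Moderate, Rest): Fleet B can switch to Light (-3 → -1). Not NE.
(Moderate, Light): Fleet B can switch to Moderate (-1 → 5). Not NE.
(Moderate, Moderate): Fleet A can switch to Light (-1 → 1). Not NE.
(Heavy, Rest): Fleet A can switch to Light (-4 → -3). Not NE.
(Heavy, Light): Fleet A can switch to Moderate (-3 → -1). Not NE.
(The remaining 4 profiles each have a profitable deviation by the same check.)

This game has no pure Nash equilibrium.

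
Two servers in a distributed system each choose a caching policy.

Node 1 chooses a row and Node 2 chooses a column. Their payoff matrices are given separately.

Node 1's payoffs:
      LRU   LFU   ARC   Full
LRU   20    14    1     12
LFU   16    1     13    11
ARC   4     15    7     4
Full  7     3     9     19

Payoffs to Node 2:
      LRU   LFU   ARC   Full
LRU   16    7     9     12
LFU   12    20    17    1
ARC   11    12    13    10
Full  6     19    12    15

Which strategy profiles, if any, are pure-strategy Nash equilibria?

Node 1 against LRU: payoffs 20, 16, 4, 7 → best response LRU.
Node 1 against LFU: payoffs 14, 1, 15, 3 → best response ARC.
Node 1 against ARC: payoffs 1, 13, 7, 9 → best response LFU.
Node 1 against Full: payoffs 12, 11, 4, 19 → best response Full.
Node 2 against LRU: payoffs 16, 7, 9, 12 → best response LRU.
Node 2 against LFU: payoffs 12, 20, 17, 1 → best response LFU.
Node 2 against ARC: payoffs 11, 12, 13, 10 → best response ARC.
Node 2 against Full: payoffs 6, 19, 12, 15 → best response LFU.
Mutual best responses: (LRU, LRU).

The unique pure-strategy Nash equilibrium is (LRU, LRU).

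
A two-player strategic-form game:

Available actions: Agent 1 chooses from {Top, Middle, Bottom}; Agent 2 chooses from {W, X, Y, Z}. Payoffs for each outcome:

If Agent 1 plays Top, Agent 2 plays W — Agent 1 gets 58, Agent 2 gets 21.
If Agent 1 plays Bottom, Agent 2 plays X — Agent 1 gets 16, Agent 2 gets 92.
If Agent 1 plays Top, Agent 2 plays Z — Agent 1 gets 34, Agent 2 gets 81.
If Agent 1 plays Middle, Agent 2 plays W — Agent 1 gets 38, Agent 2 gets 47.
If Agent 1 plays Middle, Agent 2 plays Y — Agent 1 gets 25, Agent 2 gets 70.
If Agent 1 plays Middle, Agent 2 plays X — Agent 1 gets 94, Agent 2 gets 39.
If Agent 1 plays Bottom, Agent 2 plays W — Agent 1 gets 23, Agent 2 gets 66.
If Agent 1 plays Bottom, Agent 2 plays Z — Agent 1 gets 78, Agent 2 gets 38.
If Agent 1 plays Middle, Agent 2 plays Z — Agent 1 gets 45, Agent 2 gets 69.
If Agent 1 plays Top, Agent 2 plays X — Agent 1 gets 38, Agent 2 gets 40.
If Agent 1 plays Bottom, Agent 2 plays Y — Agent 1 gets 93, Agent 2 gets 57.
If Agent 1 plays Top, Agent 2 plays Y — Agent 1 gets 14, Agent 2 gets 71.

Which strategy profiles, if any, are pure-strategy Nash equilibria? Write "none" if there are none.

For each player, find the best response to each opponent profile; mutual best responses are the pure NE.
Agent 1 against W: payoffs 58, 38, 23 → best response Top.
Agent 1 against X: payoffs 38, 94, 16 → best response Middle.
Agent 1 against Y: payoffs 14, 25, 93 → best response Bottom.
Agent 1 against Z: payoffs 34, 45, 78 → best response Bottom.
Agent 2 against Top: payoffs 21, 40, 71, 81 → best response Z.
Agent 2 against Middle: payoffs 47, 39, 70, 69 → best response Y.
Agent 2 against Bottom: payoffs 66, 92, 57, 38 → best response X.
No profile is a mutual best response for all players.

This game has no pure Nash equilibrium.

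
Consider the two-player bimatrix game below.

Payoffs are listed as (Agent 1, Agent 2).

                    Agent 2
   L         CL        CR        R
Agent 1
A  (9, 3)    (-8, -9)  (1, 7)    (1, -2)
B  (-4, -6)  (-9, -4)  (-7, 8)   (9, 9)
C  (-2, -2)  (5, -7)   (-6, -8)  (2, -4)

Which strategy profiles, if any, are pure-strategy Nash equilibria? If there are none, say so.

(A, L): Agent 2 can switch to CR (3 → 7). Not NE.
(A, CL): Agent 1 can switch to C (-8 → 5). Not NE.
(A, CR): Agent 1 gets 1, best alternative -6; Agent 2 gets 7, best alternative 3. No profitable deviation — NE.
(A, R): Agent 1 can switch to B (1 → 9). Not NE.
(B, L): Agent 1 can switch to A (-4 → 9). Not NE.
(B, CL): Agent 1 can switch to A (-9 → -8). Not NE.
(B, CR): Agent 1 can switch to A (-7 → 1). Not NE.
(B, R): Agent 1 gets 9, best alternative 2; Agent 2 gets 9, best alternative 8. No profitable deviation — NE.
(The remaining 4 profiles each have a profitable deviation by the same check.)

Pure-strategy Nash equilibria: (A, CR); (B, R)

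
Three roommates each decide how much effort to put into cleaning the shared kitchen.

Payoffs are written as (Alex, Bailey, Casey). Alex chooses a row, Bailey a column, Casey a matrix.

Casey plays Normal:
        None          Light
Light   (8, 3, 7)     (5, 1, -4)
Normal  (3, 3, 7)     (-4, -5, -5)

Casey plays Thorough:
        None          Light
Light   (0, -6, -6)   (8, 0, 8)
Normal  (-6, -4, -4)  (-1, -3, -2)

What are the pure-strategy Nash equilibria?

(Light, None, Normal), (Light, Light, Thorough)

Alex against (None, Normal): payoffs 8, 3 → best response Light.
Alex against (None, Thorough): payoffs 0, -6 → best response Light.
Alex against (Light, Normal): payoffs 5, -4 → best response Light.
Alex against (Light, Thorough): payoffs 8, -1 → best response Light.
Bailey against (Light, Normal): payoffs 3, 1 → best response None.
Bailey against (Light, Thorough): payoffs -6, 0 → best response Light.
Bailey against (Normal, Normal): payoffs 3, -5 → best response None.
Bailey against (Normal, Thorough): payoffs -4, -3 → best response Light.
Casey against (Light, None): payoffs 7, -6 → best response Normal.
Casey against (Light, Light): payoffs -4, 8 → best response Thorough.
Casey against (Normal, None): payoffs 7, -4 → best response Normal.
Casey against (Normal, Light): payoffs -5, -2 → best response Thorough.
Mutual best responses: (Light, None, Normal); (Light, Light, Thorough).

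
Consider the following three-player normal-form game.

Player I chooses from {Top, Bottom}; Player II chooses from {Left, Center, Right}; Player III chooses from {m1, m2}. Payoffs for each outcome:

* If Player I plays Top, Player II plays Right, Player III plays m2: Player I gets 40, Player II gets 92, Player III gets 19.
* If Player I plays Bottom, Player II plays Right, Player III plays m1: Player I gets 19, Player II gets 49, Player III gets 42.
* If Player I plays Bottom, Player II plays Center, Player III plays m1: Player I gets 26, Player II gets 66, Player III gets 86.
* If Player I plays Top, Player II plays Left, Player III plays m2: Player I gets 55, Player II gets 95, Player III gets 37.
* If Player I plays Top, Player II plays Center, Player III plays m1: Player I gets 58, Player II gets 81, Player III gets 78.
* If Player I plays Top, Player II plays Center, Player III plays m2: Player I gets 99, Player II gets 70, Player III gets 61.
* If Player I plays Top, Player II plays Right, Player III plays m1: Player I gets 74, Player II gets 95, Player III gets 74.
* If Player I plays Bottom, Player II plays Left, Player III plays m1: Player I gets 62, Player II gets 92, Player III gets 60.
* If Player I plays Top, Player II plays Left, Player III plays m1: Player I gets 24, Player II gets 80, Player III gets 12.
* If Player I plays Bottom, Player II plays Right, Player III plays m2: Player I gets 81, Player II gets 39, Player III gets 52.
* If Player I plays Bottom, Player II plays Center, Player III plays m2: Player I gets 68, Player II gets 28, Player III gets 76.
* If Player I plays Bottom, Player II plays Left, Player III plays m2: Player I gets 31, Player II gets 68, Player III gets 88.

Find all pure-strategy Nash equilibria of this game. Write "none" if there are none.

(Top, Left, m2), (Top, Right, m1)

Player I against (Left, m1): payoffs 24, 62 → best response Bottom.
Player I against (Left, m2): payoffs 55, 31 → best response Top.
Player I against (Center, m1): payoffs 58, 26 → best response Top.
Player I against (Center, m2): payoffs 99, 68 → best response Top.
Player I against (Right, m1): payoffs 74, 19 → best response Top.
Player I against (Right, m2): payoffs 40, 81 → best response Bottom.
Player II against (Top, m1): payoffs 80, 81, 95 → best response Right.
Player II against (Top, m2): payoffs 95, 70, 92 → best response Left.
Player II against (Bottom, m1): payoffs 92, 66, 49 → best response Left.
Player II against (Bottom, m2): payoffs 68, 28, 39 → best response Left.
Player III against (Top, Left): payoffs 12, 37 → best response m2.
Player III against (Top, Center): payoffs 78, 61 → best response m1.
Player III against (Top, Right): payoffs 74, 19 → best response m1.
Player III against (Bottom, Left): payoffs 60, 88 → best response m2.
Player III against (Bottom, Center): payoffs 86, 76 → best response m1.
Player III against (Bottom, Right): payoffs 42, 52 → best response m2.
Mutual best responses: (Top, Left, m2); (Top, Right, m1).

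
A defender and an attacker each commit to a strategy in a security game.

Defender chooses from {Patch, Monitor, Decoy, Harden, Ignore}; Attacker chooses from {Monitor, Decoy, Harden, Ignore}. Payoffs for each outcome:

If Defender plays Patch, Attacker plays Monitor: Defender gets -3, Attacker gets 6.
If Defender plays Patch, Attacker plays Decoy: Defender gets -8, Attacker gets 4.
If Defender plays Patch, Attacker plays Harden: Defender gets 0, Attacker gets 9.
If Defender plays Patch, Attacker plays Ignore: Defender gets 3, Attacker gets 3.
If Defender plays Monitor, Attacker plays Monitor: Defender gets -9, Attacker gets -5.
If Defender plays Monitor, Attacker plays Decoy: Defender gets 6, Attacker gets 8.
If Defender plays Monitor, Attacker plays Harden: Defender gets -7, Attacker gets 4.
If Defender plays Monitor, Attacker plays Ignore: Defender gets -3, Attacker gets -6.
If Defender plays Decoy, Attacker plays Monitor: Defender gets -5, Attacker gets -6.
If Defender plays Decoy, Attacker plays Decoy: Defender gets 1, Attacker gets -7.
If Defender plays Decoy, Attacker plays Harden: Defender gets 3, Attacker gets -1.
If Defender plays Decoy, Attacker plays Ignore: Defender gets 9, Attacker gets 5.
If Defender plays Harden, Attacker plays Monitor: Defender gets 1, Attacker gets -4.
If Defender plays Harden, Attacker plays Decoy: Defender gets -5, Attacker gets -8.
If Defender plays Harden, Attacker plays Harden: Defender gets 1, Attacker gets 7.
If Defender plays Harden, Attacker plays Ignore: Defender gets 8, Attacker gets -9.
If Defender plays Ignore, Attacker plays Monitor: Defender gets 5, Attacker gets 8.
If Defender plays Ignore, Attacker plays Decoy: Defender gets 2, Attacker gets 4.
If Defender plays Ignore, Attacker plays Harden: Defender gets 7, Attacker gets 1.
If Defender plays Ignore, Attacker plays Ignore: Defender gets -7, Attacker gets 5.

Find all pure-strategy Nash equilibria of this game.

(Patch, Monitor): Defender can switch to Harden (-3 → 1). Not NE.
(Patch, Decoy): Defender can switch to Monitor (-8 → 6). Not NE.
(Patch, Harden): Defender can switch to Decoy (0 → 3). Not NE.
(Patch, Ignore): Defender can switch to Decoy (3 → 9). Not NE.
(Monitor, Monitor): Defender can switch to Patch (-9 → -3). Not NE.
(Monitor, Decoy): Defender gets 6, best alternative 2; Attacker gets 8, best alternative 4. No profitable deviation — NE.
(Monitor, Harden): Defender can switch to Patch (-7 → 0). Not NE.
(Decoy, Ignore): Defender gets 9, best alternative 8; Attacker gets 5, best alternative -1. No profitable deviation — NE.
(Ignore, Monitor): Defender gets 5, best alternative 1; Attacker gets 8, best alternative 5. No profitable deviation — NE.
(The remaining 11 profiles each have a profitable deviation by the same check.)

Pure-strategy Nash equilibria: (Monitor, Decoy); (Decoy, Ignore); (Ignore, Monitor)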